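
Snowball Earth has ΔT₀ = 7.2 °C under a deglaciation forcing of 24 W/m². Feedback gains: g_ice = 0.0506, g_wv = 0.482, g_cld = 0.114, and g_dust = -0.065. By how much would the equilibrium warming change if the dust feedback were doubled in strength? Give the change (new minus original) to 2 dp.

Original: g = 0.5816, ΔT = 7.2/(1−0.5816) = 17.2084 °C.
With doubled dust: g' = 0.5166, ΔT' = 7.2/(1−0.5166) = 14.8945 °C.
Change = 14.8945 − 17.2084 = -2.31 °C.

-2.31 °C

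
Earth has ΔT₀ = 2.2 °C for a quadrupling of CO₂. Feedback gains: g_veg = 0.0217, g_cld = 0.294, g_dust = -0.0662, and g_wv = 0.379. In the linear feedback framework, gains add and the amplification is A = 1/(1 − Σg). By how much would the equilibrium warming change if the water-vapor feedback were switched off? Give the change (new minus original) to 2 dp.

Original: g = 0.6285, ΔT = 2.2/(1−0.6285) = 5.9219 °C.
Without water-vapor: g' = 0.2495, ΔT' = 2.2/(1−0.2495) = 2.9314 °C.
Change = 2.9314 − 5.9219 = -2.99 °C.

-2.99 °C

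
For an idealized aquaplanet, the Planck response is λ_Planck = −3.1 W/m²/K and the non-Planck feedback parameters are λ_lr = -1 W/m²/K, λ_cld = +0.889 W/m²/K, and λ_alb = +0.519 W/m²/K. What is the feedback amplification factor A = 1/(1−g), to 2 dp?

1.15

Convert to gains: g_lr = -1/3.1 = -0.3226; g_cld = 0.889/3.1 = 0.2868; g_alb = 0.519/3.1 = 0.1674.
Total gain g = 0.1316.
A = 1/(1 − 0.1316) = 1.15.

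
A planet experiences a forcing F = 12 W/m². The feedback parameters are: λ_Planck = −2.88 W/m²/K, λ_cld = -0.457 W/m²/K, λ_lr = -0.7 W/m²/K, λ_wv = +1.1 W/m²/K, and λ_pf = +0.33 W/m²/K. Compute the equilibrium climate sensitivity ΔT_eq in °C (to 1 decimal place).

Net feedback parameter λ = (−2.88) + (-0.457) + (-0.7) + (+1.1) + (+0.33) = -2.607 W/m²/K.
ΔT = −F/λ = −12/(-2.607) = 4.6 °C.

4.6 °C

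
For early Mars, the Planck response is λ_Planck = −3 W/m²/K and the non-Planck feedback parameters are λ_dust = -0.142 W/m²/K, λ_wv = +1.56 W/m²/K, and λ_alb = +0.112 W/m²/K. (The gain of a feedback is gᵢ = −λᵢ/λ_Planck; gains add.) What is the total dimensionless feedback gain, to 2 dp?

Convert to gains: g_dust = -0.142/3 = -0.04733; g_wv = 1.56/3 = 0.52; g_alb = 0.112/3 = 0.03733.
Total gain g = 0.51.

0.51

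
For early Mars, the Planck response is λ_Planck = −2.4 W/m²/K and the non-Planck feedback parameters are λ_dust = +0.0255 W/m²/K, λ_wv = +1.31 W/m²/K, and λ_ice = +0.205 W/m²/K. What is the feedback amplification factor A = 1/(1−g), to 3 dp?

2.792

Convert to gains: g_dust = 0.0255/2.4 = 0.01062; g_wv = 1.31/2.4 = 0.5458; g_ice = 0.205/2.4 = 0.08542.
Total gain g = 0.64184.
A = 1/(1 − 0.64184) = 2.792.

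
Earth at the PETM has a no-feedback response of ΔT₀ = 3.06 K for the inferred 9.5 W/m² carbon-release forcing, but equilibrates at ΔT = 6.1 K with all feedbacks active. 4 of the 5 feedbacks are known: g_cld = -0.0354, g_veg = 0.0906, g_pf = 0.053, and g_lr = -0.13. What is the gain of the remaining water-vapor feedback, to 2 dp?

Amplification A = ΔT/ΔT₀ = 6.1/3.06 = 1.993.
Total gain g = 1 − 1/A = 1 − 1/1.993 = 0.4982.
Known gains sum to -0.0354 + 0.0906 + 0.053 − 0.13 = -0.0218.
g_wv = 0.4982 + 0.0218 = 0.52.

0.52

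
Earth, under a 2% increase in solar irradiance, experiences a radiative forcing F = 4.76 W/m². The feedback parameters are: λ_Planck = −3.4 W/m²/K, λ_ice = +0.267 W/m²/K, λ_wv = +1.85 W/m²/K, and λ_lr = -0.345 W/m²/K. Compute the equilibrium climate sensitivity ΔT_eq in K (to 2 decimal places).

Net feedback parameter λ = (−3.4) + (+0.267) + (+1.85) + (-0.345) = -1.628 W/m²/K.
ΔT = −F/λ = −4.76/(-1.628) = 2.92 K.

2.92 K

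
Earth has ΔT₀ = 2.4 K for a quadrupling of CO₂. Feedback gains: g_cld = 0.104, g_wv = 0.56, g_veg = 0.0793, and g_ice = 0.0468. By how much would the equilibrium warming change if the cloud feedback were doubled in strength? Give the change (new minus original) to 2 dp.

11.23 K

Original: g = 0.7901, ΔT = 2.4/(1−0.7901) = 11.4340 K.
With doubled cloud: g' = 0.8941, ΔT' = 2.4/(1−0.8941) = 22.6629 K.
Change = 22.6629 − 11.4340 = 11.23 K.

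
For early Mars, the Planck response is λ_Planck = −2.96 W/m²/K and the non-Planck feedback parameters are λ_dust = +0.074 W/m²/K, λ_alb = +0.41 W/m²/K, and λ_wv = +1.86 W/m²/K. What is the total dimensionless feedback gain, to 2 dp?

0.79

Convert to gains: g_dust = 0.074/2.96 = 0.025; g_alb = 0.41/2.96 = 0.1385; g_wv = 1.86/2.96 = 0.6284.
Total gain g = 0.7919.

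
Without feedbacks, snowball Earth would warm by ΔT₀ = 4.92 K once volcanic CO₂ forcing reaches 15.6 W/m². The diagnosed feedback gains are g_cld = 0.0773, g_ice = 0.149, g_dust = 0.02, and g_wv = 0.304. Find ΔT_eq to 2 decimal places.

Total gain g = 0.0773 + 0.149 + 0.02 + 0.304 = 0.5503.
Amplification A = 1/(1 − 0.5503) = 2.224.
ΔT = 4.92 × 2.224 = 10.94 K.

10.94 K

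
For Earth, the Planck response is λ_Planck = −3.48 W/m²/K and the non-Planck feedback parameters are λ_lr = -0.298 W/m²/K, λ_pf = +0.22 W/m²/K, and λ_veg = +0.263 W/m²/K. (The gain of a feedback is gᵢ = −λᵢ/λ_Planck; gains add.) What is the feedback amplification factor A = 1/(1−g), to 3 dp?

1.056

Convert to gains: g_lr = -0.298/3.48 = -0.08563; g_pf = 0.22/3.48 = 0.06322; g_veg = 0.263/3.48 = 0.07557.
Total gain g = 0.05316.
A = 1/(1 − 0.05316) = 1.056.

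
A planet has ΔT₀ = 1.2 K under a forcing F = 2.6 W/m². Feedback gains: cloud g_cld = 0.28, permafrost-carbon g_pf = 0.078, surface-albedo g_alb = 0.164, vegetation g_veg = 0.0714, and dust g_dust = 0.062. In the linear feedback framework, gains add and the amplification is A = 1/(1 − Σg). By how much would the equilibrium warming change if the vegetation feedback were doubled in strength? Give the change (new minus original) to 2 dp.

0.91 K

Original: g = 0.6554, ΔT = 1.2/(1−0.6554) = 3.4823 K.
With doubled vegetation: g' = 0.7268, ΔT' = 1.2/(1−0.7268) = 4.3924 K.
Change = 4.3924 − 3.4823 = 0.91 K.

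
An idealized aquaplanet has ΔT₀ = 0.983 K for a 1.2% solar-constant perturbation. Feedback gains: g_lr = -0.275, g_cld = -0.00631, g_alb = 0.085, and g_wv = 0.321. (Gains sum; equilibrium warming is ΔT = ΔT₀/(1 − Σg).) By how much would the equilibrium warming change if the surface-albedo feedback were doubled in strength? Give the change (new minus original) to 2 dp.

0.12 K

Original: g = 0.12469, ΔT = 0.983/(1−0.12469) = 1.1230 K.
With doubled surface-albedo: g' = 0.20969, ΔT' = 0.983/(1−0.20969) = 1.2438 K.
Change = 1.2438 − 1.1230 = 0.12 K.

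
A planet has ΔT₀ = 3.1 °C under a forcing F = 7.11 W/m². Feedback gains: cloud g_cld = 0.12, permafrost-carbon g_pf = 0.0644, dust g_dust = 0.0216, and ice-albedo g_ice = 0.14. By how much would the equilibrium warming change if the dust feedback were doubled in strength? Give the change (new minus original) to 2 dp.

Original: g = 0.346, ΔT = 3.1/(1−0.346) = 4.7401 °C.
With doubled dust: g' = 0.3676, ΔT' = 3.1/(1−0.3676) = 4.9020 °C.
Change = 4.9020 − 4.7401 = 0.16 °C.

0.16 °C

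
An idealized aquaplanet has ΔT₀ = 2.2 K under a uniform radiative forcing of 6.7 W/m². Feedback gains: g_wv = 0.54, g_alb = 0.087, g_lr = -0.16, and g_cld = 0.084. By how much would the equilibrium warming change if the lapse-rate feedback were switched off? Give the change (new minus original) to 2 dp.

2.71 K

Original: g = 0.551, ΔT = 2.2/(1−0.551) = 4.8998 K.
Without lapse-rate: g' = 0.711, ΔT' = 2.2/(1−0.711) = 7.6125 K.
Change = 7.6125 − 4.8998 = 2.71 K.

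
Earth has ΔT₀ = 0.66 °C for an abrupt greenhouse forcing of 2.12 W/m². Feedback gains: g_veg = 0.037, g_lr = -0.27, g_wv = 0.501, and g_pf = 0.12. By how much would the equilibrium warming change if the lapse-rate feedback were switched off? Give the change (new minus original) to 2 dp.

Original: g = 0.388, ΔT = 0.66/(1−0.388) = 1.0784 °C.
Without lapse-rate: g' = 0.658, ΔT' = 0.66/(1−0.658) = 1.9298 °C.
Change = 1.9298 − 1.0784 = 0.85 °C.

0.85 °C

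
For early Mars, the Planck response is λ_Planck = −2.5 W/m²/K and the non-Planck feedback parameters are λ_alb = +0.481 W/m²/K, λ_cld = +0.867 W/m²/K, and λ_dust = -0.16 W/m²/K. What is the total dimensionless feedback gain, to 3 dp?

Convert to gains: g_alb = 0.481/2.5 = 0.1924; g_cld = 0.867/2.5 = 0.3468; g_dust = -0.16/2.5 = -0.064.
Total gain g = 0.4752.

0.475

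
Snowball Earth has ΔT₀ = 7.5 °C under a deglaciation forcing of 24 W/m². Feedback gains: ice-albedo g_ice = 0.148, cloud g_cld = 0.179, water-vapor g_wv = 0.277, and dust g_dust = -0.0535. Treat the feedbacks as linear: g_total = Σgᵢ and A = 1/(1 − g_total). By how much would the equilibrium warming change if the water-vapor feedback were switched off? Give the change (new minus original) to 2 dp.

-6.36 °C

Original: g = 0.5505, ΔT = 7.5/(1−0.5505) = 16.6852 °C.
Without water-vapor: g' = 0.2735, ΔT' = 7.5/(1−0.2735) = 10.3235 °C.
Change = 10.3235 − 16.6852 = -6.36 °C.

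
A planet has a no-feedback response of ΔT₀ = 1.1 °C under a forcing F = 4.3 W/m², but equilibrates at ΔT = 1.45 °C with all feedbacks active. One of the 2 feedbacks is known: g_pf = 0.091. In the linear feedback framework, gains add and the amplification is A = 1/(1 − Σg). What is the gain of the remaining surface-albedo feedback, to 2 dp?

Amplification A = ΔT/ΔT₀ = 1.45/1.1 = 1.318.
Total gain g = 1 − 1/A = 1 − 1/1.318 = 0.2413.
The known gain is 0.091.
g_alb = 0.2413 − 0.091 = 0.15.

0.15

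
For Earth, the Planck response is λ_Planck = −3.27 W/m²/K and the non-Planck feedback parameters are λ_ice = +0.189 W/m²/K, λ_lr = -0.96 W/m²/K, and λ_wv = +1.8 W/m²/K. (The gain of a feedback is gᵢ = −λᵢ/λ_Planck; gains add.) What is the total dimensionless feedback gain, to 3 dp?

0.315

Convert to gains: g_ice = 0.189/3.27 = 0.0578; g_lr = -0.96/3.27 = -0.2936; g_wv = 1.8/3.27 = 0.5505.
Total gain g = 0.3147.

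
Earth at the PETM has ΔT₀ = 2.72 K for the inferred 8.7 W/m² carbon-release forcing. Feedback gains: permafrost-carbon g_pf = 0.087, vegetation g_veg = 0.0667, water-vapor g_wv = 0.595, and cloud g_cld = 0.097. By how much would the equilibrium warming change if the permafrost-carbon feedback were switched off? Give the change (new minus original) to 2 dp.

-6.36 K

Original: g = 0.8457, ΔT = 2.72/(1−0.8457) = 17.6280 K.
Without permafrost-carbon: g' = 0.7587, ΔT' = 2.72/(1−0.7587) = 11.2723 K.
Change = 11.2723 − 17.6280 = -6.36 K.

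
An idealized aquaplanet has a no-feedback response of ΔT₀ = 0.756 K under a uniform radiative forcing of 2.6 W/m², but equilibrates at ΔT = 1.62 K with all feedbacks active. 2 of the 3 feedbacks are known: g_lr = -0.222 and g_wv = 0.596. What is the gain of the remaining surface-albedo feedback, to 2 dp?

Amplification A = ΔT/ΔT₀ = 1.62/0.756 = 2.143.
Total gain g = 1 − 1/A = 1 − 1/2.143 = 0.5334.
Known gains sum to -0.222 + 0.596 = 0.374.
g_alb = 0.5334 − 0.374 = 0.16.

0.16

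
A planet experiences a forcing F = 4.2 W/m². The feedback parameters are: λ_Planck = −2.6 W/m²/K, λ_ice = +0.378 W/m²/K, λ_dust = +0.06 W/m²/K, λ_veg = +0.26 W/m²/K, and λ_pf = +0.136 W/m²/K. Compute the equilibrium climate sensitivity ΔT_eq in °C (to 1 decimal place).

2.4 °C

Net feedback parameter λ = (−2.6) + (+0.378) + (+0.06) + (+0.26) + (+0.136) = -1.766 W/m²/K.
ΔT = −F/λ = −4.2/(-1.766) = 2.4 °C.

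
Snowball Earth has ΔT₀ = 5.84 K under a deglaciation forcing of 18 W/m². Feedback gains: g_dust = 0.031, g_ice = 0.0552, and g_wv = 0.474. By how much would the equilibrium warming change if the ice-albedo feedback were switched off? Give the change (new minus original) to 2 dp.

-1.48 K

Original: g = 0.5602, ΔT = 5.84/(1−0.5602) = 13.2788 K.
Without ice-albedo: g' = 0.505, ΔT' = 5.84/(1−0.505) = 11.7980 K.
Change = 11.7980 − 13.2788 = -1.48 K.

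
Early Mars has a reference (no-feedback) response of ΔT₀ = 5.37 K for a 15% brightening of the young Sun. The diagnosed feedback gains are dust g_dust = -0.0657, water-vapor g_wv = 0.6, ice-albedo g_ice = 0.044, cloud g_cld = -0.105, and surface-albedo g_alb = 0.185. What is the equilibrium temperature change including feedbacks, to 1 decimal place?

Total gain g = -0.0657 + 0.6 + 0.044 − 0.105 + 0.185 = 0.6583.
Amplification A = 1/(1 − 0.6583) = 2.927.
ΔT = 5.37 × 2.927 = 15.7 K.

15.7 K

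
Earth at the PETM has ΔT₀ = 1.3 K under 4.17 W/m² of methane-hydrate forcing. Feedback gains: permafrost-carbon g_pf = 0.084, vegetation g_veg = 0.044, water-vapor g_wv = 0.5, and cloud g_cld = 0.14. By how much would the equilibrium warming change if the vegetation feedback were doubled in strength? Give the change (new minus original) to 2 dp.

Original: g = 0.768, ΔT = 1.3/(1−0.768) = 5.6034 K.
With doubled vegetation: g' = 0.812, ΔT' = 1.3/(1−0.812) = 6.9149 K.
Change = 6.9149 − 5.6034 = 1.31 K.

1.31 K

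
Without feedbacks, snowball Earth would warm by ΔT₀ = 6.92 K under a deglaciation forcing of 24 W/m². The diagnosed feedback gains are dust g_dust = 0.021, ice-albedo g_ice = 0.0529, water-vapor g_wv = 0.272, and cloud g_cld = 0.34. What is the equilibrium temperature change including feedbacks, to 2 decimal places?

Total gain g = 0.021 + 0.0529 + 0.272 + 0.34 = 0.6859.
Amplification A = 1/(1 − 0.6859) = 3.184.
ΔT = 6.92 × 3.184 = 22.03 K.

22.03 K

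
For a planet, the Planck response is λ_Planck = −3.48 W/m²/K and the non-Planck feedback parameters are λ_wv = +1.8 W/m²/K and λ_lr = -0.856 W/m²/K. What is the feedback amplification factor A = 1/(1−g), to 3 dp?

1.372

Convert to gains: g_wv = 1.8/3.48 = 0.5172; g_lr = -0.856/3.48 = -0.246.
Total gain g = 0.2712.
A = 1/(1 − 0.2712) = 1.372.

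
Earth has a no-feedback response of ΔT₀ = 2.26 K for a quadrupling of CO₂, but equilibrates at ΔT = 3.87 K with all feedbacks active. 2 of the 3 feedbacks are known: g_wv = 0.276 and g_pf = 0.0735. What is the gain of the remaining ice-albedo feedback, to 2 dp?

Amplification A = ΔT/ΔT₀ = 3.87/2.26 = 1.712.
Total gain g = 1 − 1/A = 1 − 1/1.712 = 0.4159.
Known gains sum to 0.276 + 0.0735 = 0.3495.
g_ice = 0.4159 − 0.3495 = 0.07.

0.07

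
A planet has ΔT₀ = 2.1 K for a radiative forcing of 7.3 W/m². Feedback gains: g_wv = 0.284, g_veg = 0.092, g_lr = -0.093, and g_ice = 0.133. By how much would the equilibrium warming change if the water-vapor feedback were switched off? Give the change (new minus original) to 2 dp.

-1.18 K

Original: g = 0.416, ΔT = 2.1/(1−0.416) = 3.5959 K.
Without water-vapor: g' = 0.132, ΔT' = 2.1/(1−0.132) = 2.4194 K.
Change = 2.4194 − 3.5959 = -1.18 K.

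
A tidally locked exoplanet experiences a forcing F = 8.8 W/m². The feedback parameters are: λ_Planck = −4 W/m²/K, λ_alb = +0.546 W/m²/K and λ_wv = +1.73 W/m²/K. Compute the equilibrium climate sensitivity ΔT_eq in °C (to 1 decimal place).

Net feedback parameter λ = (−4) + (+0.546) + (+1.73) = -1.724 W/m²/K.
ΔT = −F/λ = −8.8/(-1.724) = 5.1 °C.

5.1 °C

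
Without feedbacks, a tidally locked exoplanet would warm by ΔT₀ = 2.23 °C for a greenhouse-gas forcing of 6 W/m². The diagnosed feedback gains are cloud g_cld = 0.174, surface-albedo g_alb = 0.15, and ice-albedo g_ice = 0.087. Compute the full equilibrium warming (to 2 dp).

3.79 °C

Total gain g = 0.174 + 0.15 + 0.087 = 0.411.
Amplification A = 1/(1 − 0.411) = 1.698.
ΔT = 2.23 × 1.698 = 3.79 °C.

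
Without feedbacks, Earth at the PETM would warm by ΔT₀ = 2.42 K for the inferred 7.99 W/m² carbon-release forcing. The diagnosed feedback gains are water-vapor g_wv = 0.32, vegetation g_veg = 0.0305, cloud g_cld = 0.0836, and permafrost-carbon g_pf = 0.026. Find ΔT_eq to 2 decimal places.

Total gain g = 0.32 + 0.0305 + 0.0836 + 0.026 = 0.4601.
Amplification A = 1/(1 − 0.4601) = 1.852.
ΔT = 2.42 × 1.852 = 4.48 K.

4.48 K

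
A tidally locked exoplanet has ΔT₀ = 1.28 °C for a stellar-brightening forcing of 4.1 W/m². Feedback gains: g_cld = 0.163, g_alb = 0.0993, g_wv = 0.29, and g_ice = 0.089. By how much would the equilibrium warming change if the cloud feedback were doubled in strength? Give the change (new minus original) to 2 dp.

Original: g = 0.6413, ΔT = 1.28/(1−0.6413) = 3.5684 °C.
With doubled cloud: g' = 0.8043, ΔT' = 1.28/(1−0.8043) = 6.5406 °C.
Change = 6.5406 − 3.5684 = 2.97 °C.

2.97 °C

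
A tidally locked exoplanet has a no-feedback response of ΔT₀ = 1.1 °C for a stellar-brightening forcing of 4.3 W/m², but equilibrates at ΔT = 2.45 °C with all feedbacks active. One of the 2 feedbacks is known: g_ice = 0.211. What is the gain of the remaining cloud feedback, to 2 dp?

0.34

Amplification A = ΔT/ΔT₀ = 2.45/1.1 = 2.227.
Total gain g = 1 − 1/A = 1 − 1/2.227 = 0.551.
The known gain is 0.211.
g_cld = 0.551 − 0.211 = 0.34.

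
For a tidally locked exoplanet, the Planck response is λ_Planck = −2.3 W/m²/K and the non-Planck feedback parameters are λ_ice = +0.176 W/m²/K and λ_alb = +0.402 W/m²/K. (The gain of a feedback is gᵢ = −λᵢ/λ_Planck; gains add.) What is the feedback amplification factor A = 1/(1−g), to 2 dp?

Convert to gains: g_ice = 0.176/2.3 = 0.07652; g_alb = 0.402/2.3 = 0.1748.
Total gain g = 0.25132.
A = 1/(1 − 0.25132) = 1.34.

1.34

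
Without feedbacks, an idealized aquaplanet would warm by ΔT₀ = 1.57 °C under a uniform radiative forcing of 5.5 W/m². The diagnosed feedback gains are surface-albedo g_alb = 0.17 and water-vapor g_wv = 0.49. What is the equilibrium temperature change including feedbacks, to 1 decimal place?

Total gain g = 0.17 + 0.49 = 0.66.
Amplification A = 1/(1 − 0.66) = 2.941.
ΔT = 1.57 × 2.941 = 4.6 °C.

4.6 °C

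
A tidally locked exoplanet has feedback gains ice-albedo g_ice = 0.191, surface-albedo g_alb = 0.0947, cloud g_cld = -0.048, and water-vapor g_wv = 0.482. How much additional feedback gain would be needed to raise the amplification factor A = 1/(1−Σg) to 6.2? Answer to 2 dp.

0.12

Current total gain = 0.7197.
Target gain for A = 6.2: g* = 1 − 1/6.2 = 0.8387.
Additional gain needed = 0.8387 − 0.7197 = 0.12.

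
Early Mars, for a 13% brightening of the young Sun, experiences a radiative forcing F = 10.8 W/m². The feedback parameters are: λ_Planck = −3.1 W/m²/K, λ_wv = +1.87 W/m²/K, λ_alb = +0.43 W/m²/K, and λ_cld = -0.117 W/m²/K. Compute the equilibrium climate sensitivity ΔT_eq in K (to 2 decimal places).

11.78 K

Net feedback parameter λ = (−3.1) + (+1.87) + (+0.43) + (-0.117) = -0.917 W/m²/K.
ΔT = −F/λ = −10.8/(-0.917) = 11.78 K.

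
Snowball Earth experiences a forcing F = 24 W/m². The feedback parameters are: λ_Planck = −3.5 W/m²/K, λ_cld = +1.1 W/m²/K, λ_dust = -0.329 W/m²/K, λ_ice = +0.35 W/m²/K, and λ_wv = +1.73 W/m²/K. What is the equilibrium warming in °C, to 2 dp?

Net feedback parameter λ = (−3.5) + (+1.1) + (-0.329) + (+0.35) + (+1.73) = -0.649 W/m²/K.
ΔT = −F/λ = −24/(-0.649) = 36.98 °C.

36.98 °C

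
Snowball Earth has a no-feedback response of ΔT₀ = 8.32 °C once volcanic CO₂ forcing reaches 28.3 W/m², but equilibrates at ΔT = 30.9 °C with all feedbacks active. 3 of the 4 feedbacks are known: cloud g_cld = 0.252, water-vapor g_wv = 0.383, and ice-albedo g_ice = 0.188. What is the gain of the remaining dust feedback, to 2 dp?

Amplification A = ΔT/ΔT₀ = 30.9/8.32 = 3.714.
Total gain g = 1 − 1/A = 1 − 1/3.714 = 0.7307.
Known gains sum to 0.252 + 0.383 + 0.188 = 0.823.
g_dust = 0.7307 − 0.823 = -0.09.

-0.09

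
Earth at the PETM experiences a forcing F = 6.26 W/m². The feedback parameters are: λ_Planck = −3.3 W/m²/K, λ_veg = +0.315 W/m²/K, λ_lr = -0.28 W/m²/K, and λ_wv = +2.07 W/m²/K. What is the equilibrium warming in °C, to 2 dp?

Net feedback parameter λ = (−3.3) + (+0.315) + (-0.28) + (+2.07) = -1.195 W/m²/K.
ΔT = −F/λ = −6.26/(-1.195) = 5.24 °C.

5.24 °C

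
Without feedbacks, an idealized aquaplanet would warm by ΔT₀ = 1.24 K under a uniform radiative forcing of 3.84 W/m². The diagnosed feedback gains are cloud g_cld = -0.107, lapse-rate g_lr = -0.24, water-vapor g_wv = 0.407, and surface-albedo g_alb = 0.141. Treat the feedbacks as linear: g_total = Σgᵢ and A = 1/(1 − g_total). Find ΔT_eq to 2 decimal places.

Total gain g = -0.107 − 0.24 + 0.407 + 0.141 = 0.201.
Amplification A = 1/(1 − 0.201) = 1.252.
ΔT = 1.24 × 1.252 = 1.55 K.

1.55 K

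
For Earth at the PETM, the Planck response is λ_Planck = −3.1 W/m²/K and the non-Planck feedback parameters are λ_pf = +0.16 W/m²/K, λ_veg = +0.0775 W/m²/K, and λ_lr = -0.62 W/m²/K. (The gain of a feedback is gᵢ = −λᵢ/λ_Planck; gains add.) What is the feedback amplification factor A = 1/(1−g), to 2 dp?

Convert to gains: g_pf = 0.16/3.1 = 0.05161; g_veg = 0.0775/3.1 = 0.025; g_lr = -0.62/3.1 = -0.2.
Total gain g = -0.12339.
A = 1/(1 + 0.12339) = 0.89.

0.89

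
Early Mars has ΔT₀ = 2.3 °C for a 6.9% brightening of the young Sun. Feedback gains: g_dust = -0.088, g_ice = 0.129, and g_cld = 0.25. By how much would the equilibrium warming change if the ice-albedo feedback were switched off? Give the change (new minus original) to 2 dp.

Original: g = 0.291, ΔT = 2.3/(1−0.291) = 3.2440 °C.
Without ice-albedo: g' = 0.162, ΔT' = 2.3/(1−0.162) = 2.7446 °C.
Change = 2.7446 − 3.2440 = -0.50 °C.

-0.50 °C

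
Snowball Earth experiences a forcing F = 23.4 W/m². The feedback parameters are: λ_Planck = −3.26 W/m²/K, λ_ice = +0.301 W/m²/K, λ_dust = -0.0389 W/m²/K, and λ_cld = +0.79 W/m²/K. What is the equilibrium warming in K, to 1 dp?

10.6 K

Net feedback parameter λ = (−3.26) + (+0.301) + (-0.0389) + (+0.79) = -2.2079 W/m²/K.
ΔT = −F/λ = −23.4/(-2.2079) = 10.6 K.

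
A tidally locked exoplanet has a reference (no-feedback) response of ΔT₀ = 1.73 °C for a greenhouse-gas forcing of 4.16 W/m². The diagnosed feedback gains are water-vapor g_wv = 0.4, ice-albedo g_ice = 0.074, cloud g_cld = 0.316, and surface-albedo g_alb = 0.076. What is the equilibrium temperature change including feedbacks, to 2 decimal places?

12.91 °C

Total gain g = 0.4 + 0.074 + 0.316 + 0.076 = 0.866.
Amplification A = 1/(1 − 0.866) = 7.463.
ΔT = 1.73 × 7.463 = 12.91 °C.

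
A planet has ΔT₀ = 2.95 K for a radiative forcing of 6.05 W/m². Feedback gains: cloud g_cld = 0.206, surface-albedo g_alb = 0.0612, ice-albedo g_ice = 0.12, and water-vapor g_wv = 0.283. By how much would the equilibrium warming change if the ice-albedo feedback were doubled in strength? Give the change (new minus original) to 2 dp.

Original: g = 0.6702, ΔT = 2.95/(1−0.6702) = 8.9448 K.
With doubled ice-albedo: g' = 0.7902, ΔT' = 2.95/(1−0.7902) = 14.0610 K.
Change = 14.0610 − 8.9448 = 5.12 K.

5.12 K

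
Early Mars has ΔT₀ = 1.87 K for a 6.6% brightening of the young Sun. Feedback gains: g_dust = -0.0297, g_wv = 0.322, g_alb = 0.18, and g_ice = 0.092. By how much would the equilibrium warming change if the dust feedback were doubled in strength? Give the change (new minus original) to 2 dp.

-0.27 K

Original: g = 0.5643, ΔT = 1.87/(1−0.5643) = 4.2919 K.
With doubled dust: g' = 0.5346, ΔT' = 1.87/(1−0.5346) = 4.0180 K.
Change = 4.0180 − 4.2919 = -0.27 K.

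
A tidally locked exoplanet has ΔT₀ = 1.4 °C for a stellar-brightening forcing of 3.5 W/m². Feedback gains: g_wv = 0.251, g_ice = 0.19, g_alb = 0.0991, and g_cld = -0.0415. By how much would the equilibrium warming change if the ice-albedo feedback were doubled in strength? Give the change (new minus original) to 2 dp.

1.70 °C

Original: g = 0.4986, ΔT = 1.4/(1−0.4986) = 2.7922 °C.
With doubled ice-albedo: g' = 0.6886, ΔT' = 1.4/(1−0.6886) = 4.4958 °C.
Change = 4.4958 − 2.7922 = 1.70 °C.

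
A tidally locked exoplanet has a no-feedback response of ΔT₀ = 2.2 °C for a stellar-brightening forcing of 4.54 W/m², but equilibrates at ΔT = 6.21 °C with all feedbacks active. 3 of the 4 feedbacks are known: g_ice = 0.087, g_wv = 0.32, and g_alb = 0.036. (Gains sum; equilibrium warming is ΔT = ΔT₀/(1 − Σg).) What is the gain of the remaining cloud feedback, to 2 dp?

0.20

Amplification A = ΔT/ΔT₀ = 6.21/2.2 = 2.823.
Total gain g = 1 − 1/A = 1 − 1/2.823 = 0.6458.
Known gains sum to 0.087 + 0.32 + 0.036 = 0.443.
g_cld = 0.6458 − 0.443 = 0.20.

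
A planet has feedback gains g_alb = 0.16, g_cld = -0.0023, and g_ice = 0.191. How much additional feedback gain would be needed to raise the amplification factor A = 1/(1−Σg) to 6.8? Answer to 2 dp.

Current total gain = 0.3487.
Target gain for A = 6.8: g* = 1 − 1/6.8 = 0.8529.
Additional gain needed = 0.8529 − 0.3487 = 0.50.

0.50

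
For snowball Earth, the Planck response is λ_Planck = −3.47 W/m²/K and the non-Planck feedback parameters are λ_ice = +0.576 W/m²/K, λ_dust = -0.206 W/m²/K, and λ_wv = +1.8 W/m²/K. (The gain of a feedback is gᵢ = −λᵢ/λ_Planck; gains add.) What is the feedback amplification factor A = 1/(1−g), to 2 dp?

2.67

Convert to gains: g_ice = 0.576/3.47 = 0.166; g_dust = -0.206/3.47 = -0.05937; g_wv = 1.8/3.47 = 0.5187.
Total gain g = 0.62533.
A = 1/(1 − 0.62533) = 2.67.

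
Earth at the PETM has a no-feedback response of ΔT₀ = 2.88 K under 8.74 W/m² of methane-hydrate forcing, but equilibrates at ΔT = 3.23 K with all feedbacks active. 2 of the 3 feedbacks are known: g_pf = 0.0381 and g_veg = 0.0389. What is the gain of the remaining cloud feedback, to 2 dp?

Amplification A = ΔT/ΔT₀ = 3.23/2.88 = 1.122.
Total gain g = 1 − 1/A = 1 − 1/1.122 = 0.1087.
Known gains sum to 0.0381 + 0.0389 = 0.077.
g_cld = 0.1087 − 0.077 = 0.03.

0.03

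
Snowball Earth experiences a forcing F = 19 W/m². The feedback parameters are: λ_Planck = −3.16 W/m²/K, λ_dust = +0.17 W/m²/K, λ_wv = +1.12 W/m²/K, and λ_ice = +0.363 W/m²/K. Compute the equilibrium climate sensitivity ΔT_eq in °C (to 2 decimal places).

Net feedback parameter λ = (−3.16) + (+0.17) + (+1.12) + (+0.363) = -1.507 W/m²/K.
ΔT = −F/λ = −19/(-1.507) = 12.61 °C.

12.61 °C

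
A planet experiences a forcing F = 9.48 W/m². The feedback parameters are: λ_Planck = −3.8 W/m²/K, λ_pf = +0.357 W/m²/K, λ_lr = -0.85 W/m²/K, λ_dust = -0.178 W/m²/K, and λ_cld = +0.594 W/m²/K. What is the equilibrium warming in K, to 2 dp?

Net feedback parameter λ = (−3.8) + (+0.357) + (-0.85) + (-0.178) + (+0.594) = -3.877 W/m²/K.
ΔT = −F/λ = −9.48/(-3.877) = 2.45 K.

2.45 K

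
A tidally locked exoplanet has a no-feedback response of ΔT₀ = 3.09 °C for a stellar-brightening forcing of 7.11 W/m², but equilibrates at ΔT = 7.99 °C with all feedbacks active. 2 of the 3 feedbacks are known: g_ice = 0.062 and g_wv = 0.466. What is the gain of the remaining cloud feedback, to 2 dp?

0.09

Amplification A = ΔT/ΔT₀ = 7.99/3.09 = 2.586.
Total gain g = 1 − 1/A = 1 − 1/2.586 = 0.6133.
Known gains sum to 0.062 + 0.466 = 0.528.
g_cld = 0.6133 − 0.528 = 0.09.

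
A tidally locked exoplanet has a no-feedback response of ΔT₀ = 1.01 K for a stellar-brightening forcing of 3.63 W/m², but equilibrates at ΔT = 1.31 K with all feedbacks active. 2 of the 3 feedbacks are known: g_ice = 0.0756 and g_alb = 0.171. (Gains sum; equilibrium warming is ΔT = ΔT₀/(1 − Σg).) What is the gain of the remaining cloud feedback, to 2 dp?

Amplification A = ΔT/ΔT₀ = 1.31/1.01 = 1.297.
Total gain g = 1 − 1/A = 1 − 1/1.297 = 0.229.
Known gains sum to 0.0756 + 0.171 = 0.2466.
g_cld = 0.229 − 0.2466 = -0.02.

-0.02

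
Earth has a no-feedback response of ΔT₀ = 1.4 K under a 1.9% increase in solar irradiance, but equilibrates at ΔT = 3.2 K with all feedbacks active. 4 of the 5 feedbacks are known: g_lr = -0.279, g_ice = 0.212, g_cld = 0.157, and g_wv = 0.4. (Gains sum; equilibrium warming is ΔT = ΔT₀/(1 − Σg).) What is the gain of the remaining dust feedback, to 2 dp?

Amplification A = ΔT/ΔT₀ = 3.2/1.4 = 2.286.
Total gain g = 1 − 1/A = 1 − 1/2.286 = 0.5626.
Known gains sum to -0.279 + 0.212 + 0.157 + 0.4 = 0.49.
g_dust = 0.5626 − 0.49 = 0.07.

0.07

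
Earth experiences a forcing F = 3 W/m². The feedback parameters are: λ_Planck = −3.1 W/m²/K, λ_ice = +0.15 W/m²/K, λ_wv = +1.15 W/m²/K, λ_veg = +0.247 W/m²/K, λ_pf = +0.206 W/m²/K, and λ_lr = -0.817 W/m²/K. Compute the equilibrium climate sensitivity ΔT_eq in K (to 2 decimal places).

1.39 K

Net feedback parameter λ = (−3.1) + (+0.15) + (+1.15) + (+0.247) + (+0.206) + (-0.817) = -2.164 W/m²/K.
ΔT = −F/λ = −3/(-2.164) = 1.39 K.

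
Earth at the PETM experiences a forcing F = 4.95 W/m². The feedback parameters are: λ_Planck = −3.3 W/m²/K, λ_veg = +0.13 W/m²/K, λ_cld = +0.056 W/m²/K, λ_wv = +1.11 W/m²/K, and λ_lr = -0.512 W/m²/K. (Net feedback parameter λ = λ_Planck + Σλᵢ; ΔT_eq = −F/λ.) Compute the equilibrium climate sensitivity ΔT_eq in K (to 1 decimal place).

2.0 K

Net feedback parameter λ = (−3.3) + (+0.13) + (+0.056) + (+1.11) + (-0.512) = -2.516 W/m²/K.
ΔT = −F/λ = −4.95/(-2.516) = 2.0 K.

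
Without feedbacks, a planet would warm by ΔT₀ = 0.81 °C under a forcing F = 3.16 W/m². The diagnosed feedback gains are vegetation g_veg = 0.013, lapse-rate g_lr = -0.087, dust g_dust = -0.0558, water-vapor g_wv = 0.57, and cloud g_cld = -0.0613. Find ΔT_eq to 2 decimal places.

1.30 °C

Total gain g = 0.013 − 0.087 − 0.0558 + 0.57 − 0.0613 = 0.3789.
Amplification A = 1/(1 − 0.3789) = 1.61.
ΔT = 0.81 × 1.61 = 1.30 °C.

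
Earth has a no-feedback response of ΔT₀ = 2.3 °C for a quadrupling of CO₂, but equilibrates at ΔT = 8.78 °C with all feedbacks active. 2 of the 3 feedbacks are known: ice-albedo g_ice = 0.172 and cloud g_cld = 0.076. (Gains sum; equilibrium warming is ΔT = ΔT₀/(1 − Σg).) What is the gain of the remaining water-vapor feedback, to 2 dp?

Amplification A = ΔT/ΔT₀ = 8.78/2.3 = 3.817.
Total gain g = 1 − 1/A = 1 − 1/3.817 = 0.738.
Known gains sum to 0.172 + 0.076 = 0.248.
g_wv = 0.738 − 0.248 = 0.49.

0.49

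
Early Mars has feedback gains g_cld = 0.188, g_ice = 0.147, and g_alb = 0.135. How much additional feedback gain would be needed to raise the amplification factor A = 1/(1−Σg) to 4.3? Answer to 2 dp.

Current total gain = 0.47.
Target gain for A = 4.3: g* = 1 − 1/4.3 = 0.7674.
Additional gain needed = 0.7674 − 0.47 = 0.30.

0.30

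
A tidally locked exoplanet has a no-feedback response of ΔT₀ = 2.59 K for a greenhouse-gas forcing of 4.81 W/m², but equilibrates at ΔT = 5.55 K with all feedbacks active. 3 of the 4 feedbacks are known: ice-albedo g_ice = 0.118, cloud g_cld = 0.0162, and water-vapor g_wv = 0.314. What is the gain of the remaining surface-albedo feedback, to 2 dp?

Amplification A = ΔT/ΔT₀ = 5.55/2.59 = 2.143.
Total gain g = 1 − 1/A = 1 − 1/2.143 = 0.5334.
Known gains sum to 0.118 + 0.0162 + 0.314 = 0.4482.
g_alb = 0.5334 − 0.4482 = 0.09.

0.09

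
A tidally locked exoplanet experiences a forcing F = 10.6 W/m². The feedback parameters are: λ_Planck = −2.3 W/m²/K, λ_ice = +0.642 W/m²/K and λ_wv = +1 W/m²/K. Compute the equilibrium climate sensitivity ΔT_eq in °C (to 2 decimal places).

Net feedback parameter λ = (−2.3) + (+0.642) + (+1) = -0.658 W/m²/K.
ΔT = −F/λ = −10.6/(-0.658) = 16.11 °C.

16.11 °C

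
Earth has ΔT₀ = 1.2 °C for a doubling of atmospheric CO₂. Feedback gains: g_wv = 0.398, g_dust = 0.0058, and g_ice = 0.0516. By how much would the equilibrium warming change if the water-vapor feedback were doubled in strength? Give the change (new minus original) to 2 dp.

5.98 °C

Original: g = 0.4554, ΔT = 1.2/(1−0.4554) = 2.2035 °C.
With doubled water-vapor: g' = 0.8534, ΔT' = 1.2/(1−0.8534) = 8.1855 °C.
Change = 8.1855 − 2.2035 = 5.98 °C.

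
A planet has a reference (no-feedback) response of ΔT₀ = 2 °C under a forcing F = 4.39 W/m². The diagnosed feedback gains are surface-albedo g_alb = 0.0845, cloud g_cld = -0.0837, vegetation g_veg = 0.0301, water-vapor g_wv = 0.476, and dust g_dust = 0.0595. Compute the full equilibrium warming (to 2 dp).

Total gain g = 0.0845 − 0.0837 + 0.0301 + 0.476 + 0.0595 = 0.5664.
Amplification A = 1/(1 − 0.5664) = 2.306.
ΔT = 2 × 2.306 = 4.61 °C.

4.61 °C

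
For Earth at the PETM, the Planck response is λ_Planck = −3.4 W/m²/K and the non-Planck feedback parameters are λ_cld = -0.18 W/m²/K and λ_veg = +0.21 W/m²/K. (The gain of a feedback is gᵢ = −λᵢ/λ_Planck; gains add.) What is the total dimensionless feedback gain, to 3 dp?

0.009

Convert to gains: g_cld = -0.18/3.4 = -0.05294; g_veg = 0.21/3.4 = 0.06176.
Total gain g = 0.00882.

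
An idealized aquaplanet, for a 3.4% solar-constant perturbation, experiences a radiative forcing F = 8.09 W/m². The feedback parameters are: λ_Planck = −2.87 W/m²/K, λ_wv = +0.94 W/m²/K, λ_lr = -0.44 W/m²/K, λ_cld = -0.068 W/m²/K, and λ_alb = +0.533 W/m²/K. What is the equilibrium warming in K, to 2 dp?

Net feedback parameter λ = (−2.87) + (+0.94) + (-0.44) + (-0.068) + (+0.533) = -1.905 W/m²/K.
ΔT = −F/λ = −8.09/(-1.905) = 4.25 K.

4.25 K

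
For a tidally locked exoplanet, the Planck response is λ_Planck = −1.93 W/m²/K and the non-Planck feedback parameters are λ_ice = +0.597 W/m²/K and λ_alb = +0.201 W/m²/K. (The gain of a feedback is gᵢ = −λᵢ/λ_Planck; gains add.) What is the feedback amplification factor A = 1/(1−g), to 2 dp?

1.70

Convert to gains: g_ice = 0.597/1.93 = 0.3093; g_alb = 0.201/1.93 = 0.1041.
Total gain g = 0.4134.
A = 1/(1 − 0.4134) = 1.70.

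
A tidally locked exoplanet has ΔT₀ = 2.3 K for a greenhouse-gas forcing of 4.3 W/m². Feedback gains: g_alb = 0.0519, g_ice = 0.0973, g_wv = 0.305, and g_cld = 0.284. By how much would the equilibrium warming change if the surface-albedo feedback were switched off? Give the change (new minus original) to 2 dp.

-1.45 K

Original: g = 0.7382, ΔT = 2.3/(1−0.7382) = 8.7853 K.
Without surface-albedo: g' = 0.6863, ΔT' = 2.3/(1−0.6863) = 7.3318 K.
Change = 7.3318 − 8.7853 = -1.45 K.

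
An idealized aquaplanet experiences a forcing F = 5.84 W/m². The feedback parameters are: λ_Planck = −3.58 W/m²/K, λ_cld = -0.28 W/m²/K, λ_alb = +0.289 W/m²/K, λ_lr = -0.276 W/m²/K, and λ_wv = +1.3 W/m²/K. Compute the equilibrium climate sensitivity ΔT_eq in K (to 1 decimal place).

2.3 K

Net feedback parameter λ = (−3.58) + (-0.28) + (+0.289) + (-0.276) + (+1.3) = -2.547 W/m²/K.
ΔT = −F/λ = −5.84/(-2.547) = 2.3 K.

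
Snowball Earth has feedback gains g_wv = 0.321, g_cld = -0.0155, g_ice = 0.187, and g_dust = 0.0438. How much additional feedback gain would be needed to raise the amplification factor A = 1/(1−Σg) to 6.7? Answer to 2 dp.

Current total gain = 0.5363.
Target gain for A = 6.7: g* = 1 − 1/6.7 = 0.8507.
Additional gain needed = 0.8507 − 0.5363 = 0.31.

0.31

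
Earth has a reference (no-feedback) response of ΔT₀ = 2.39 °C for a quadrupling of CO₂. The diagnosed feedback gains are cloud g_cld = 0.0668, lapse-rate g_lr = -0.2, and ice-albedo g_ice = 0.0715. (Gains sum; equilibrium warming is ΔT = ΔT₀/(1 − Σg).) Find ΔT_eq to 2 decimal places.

2.25 °C

Total gain g = 0.0668 − 0.2 + 0.0715 = -0.0617.
Amplification A = 1/(1 + 0.0617) = 0.9419.
ΔT = 2.39 × 0.9419 = 2.25 °C.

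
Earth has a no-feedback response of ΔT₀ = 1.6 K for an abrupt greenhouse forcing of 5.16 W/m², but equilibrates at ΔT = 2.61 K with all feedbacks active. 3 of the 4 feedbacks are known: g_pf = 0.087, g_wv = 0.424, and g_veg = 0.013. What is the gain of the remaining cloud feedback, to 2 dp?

Amplification A = ΔT/ΔT₀ = 2.61/1.6 = 1.631.
Total gain g = 1 − 1/A = 1 − 1/1.631 = 0.3869.
Known gains sum to 0.087 + 0.424 + 0.013 = 0.524.
g_cld = 0.3869 − 0.524 = -0.14.

-0.14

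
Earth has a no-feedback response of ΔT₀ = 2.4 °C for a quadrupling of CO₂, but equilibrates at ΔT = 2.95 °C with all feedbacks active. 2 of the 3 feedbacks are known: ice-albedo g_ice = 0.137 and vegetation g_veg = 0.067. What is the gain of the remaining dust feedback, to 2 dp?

-0.02

Amplification A = ΔT/ΔT₀ = 2.95/2.4 = 1.229.
Total gain g = 1 − 1/A = 1 − 1/1.229 = 0.1863.
Known gains sum to 0.137 + 0.067 = 0.204.
g_dust = 0.1863 − 0.204 = -0.02.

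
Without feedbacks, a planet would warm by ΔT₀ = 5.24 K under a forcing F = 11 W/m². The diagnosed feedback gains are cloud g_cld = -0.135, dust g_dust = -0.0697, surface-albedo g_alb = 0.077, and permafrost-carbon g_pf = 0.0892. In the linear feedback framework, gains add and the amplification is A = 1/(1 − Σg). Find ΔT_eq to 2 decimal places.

Total gain g = -0.135 − 0.0697 + 0.077 + 0.0892 = -0.0385.
Amplification A = 1/(1 + 0.0385) = 0.9629.
ΔT = 5.24 × 0.9629 = 5.05 K.

5.05 K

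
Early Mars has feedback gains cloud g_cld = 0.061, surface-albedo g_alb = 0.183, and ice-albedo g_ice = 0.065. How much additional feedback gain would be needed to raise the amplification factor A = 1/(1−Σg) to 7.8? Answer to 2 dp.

Current total gain = 0.309.
Target gain for A = 7.8: g* = 1 − 1/7.8 = 0.8718.
Additional gain needed = 0.8718 − 0.309 = 0.56.

0.56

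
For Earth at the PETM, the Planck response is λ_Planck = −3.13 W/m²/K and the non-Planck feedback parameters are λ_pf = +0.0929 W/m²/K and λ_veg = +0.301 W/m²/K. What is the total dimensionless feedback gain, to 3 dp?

Convert to gains: g_pf = 0.0929/3.13 = 0.02968; g_veg = 0.301/3.13 = 0.09617.
Total gain g = 0.12585.

0.126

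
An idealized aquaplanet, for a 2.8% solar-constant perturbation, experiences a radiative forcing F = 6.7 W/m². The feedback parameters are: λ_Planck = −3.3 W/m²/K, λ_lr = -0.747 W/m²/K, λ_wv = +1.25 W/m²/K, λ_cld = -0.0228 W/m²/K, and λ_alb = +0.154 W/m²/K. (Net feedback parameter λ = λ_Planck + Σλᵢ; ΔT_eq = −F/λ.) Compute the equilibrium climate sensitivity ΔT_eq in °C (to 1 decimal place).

Net feedback parameter λ = (−3.3) + (-0.747) + (+1.25) + (-0.0228) + (+0.154) = -2.6658 W/m²/K.
ΔT = −F/λ = −6.7/(-2.6658) = 2.5 °C.

2.5 °C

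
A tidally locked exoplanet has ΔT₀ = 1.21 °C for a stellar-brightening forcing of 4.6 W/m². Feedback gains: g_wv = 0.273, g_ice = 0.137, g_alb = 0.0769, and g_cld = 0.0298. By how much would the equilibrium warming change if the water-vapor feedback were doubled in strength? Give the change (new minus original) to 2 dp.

3.25 °C

Original: g = 0.5167, ΔT = 1.21/(1−0.5167) = 2.5036 °C.
With doubled water-vapor: g' = 0.7897, ΔT' = 1.21/(1−0.7897) = 5.7537 °C.
Change = 5.7537 − 2.5036 = 3.25 °C.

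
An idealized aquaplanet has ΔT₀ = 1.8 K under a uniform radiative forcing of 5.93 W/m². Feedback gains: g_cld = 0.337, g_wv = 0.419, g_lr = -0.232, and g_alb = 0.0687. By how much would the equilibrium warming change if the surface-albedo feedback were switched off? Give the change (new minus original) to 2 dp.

-0.64 K

Original: g = 0.5927, ΔT = 1.8/(1−0.5927) = 4.4193 K.
Without surface-albedo: g' = 0.524, ΔT' = 1.8/(1−0.524) = 3.7815 K.
Change = 3.7815 − 4.4193 = -0.64 K.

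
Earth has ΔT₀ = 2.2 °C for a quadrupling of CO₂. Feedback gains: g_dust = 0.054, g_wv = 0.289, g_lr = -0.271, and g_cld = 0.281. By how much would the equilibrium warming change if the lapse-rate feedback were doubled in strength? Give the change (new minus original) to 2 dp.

-1.00 °C

Original: g = 0.353, ΔT = 2.2/(1−0.353) = 3.4003 °C.
With doubled lapse-rate: g' = 0.082, ΔT' = 2.2/(1−0.082) = 2.3965 °C.
Change = 2.3965 − 3.4003 = -1.00 °C.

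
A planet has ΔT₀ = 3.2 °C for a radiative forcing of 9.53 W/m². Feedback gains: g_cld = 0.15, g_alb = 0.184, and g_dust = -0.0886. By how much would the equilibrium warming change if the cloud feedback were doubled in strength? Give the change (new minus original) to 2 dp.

1.05 °C

Original: g = 0.2454, ΔT = 3.2/(1−0.2454) = 4.2407 °C.
With doubled cloud: g' = 0.3954, ΔT' = 3.2/(1−0.3954) = 5.2928 °C.
Change = 5.2928 − 4.2407 = 1.05 °C.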